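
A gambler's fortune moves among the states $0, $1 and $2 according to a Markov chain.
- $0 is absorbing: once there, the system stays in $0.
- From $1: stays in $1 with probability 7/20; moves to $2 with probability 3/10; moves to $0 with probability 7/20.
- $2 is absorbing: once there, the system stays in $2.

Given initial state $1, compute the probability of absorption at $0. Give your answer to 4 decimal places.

0.5385

Let h(s) be the probability of absorption at $0 starting from transient state s. Then h($0) = 1 and h($2) = 0. By first-step analysis:
h($1) = 0.35·1 + 0.35·h($1) + 0.3·0
Solving: h($1) = 0.5385.
Starting from $1, the probability is 0.5385.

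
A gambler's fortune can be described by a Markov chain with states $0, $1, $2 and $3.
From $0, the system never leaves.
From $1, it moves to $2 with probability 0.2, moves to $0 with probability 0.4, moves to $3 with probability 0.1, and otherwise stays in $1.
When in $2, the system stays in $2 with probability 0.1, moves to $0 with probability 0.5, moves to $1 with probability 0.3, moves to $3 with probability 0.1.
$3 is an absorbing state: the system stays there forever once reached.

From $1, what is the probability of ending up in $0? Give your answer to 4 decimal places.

0.8070

Let h(s) be the probability of absorption at $0 starting from transient state s. Then h($0) = 1 and h($3) = 0. By first-step analysis:
h($1) = 0.4·1 + 0.3·h($1) + 0.2·h($2) + 0.1·0
h($2) = 0.5·1 + 0.3·h($1) + 0.1·h($2) + 0.1·0
Solving: h($1) = 0.8070, h($2) = 0.8246.
Starting from $1, the probability is 0.8070.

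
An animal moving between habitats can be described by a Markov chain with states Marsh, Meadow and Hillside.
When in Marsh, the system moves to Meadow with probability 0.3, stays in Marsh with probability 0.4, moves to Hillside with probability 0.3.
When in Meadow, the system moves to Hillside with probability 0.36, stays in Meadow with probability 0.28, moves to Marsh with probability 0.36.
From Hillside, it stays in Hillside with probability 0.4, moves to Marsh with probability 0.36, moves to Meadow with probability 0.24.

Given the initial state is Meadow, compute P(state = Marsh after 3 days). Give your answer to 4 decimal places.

0.3750

Propagate the distribution vector 3 days from Meadow.
After 0 days: (0.0000, 1.0000, 0.0000)
After 1 day: (0.3600, 0.2800, 0.3600)
After 2 days: (0.3744, 0.2728, 0.3528)
After 3 days: (0.3750, 0.2734, 0.3516)
P(in Marsh after 3 days) = 0.3750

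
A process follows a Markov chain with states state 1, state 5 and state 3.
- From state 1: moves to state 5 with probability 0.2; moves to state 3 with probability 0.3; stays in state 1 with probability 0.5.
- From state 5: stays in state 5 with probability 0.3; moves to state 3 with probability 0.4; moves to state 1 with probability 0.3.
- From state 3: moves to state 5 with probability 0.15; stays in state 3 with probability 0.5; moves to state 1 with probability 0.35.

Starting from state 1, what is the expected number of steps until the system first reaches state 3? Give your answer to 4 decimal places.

3.1034

Let t(s) be the expected number of steps to first reach state 3 from state s, with t(state 3) = 0. Conditioning on the first step:
t(state 1) = 1 + 0.5·t(state 1) + 0.2·t(state 5)
t(state 5) = 1 + 0.3·t(state 1) + 0.3·t(state 5)
Solving: t(state 1) = 3.1034, t(state 5) = 2.7586.
Expected steps from state 1 to state 3: 3.1034.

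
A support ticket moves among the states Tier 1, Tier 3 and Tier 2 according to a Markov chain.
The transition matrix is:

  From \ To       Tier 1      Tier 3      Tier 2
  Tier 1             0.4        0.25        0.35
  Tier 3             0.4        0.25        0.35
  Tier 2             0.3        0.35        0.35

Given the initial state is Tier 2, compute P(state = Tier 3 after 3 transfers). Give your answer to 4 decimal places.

Propagate the distribution vector 3 transfers from Tier 2.
After 0 transfers: (0.0000, 0.0000, 1.0000)
After 1 transfer: (0.3000, 0.3500, 0.3500)
After 2 transfers: (0.3650, 0.2850, 0.3500)
After 3 transfers: (0.3650, 0.2850, 0.3500)
P(in Tier 3 after 3 transfers) = 0.2850

0.2850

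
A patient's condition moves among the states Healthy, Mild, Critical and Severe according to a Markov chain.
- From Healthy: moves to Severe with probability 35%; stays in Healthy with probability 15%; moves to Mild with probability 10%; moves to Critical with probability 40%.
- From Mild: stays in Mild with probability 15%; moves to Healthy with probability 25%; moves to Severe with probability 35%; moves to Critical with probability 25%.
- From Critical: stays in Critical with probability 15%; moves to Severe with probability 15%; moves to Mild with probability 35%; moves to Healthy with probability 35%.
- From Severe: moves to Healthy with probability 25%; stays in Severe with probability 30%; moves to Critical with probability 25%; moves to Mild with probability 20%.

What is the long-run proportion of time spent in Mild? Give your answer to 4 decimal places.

0.2039

Let the stationary distribution be π with π = πP and π_1 + π_2 + π_3 + π_4 = 1.
π_1 = 0.15·π_1 + 0.25·π_2 + 0.35·π_3 + 0.25·π_4
π_2 = 0.1·π_1 + 0.15·π_2 + 0.35·π_3 + 0.2·π_4
π_3 = 0.4·π_1 + 0.25·π_2 + 0.15·π_3 + 0.25·π_4
Solving with the normalization constraint gives π = (0.2510, 0.2039, 0.2615, 0.2835).
So the stationary probability of Mild is 0.2039.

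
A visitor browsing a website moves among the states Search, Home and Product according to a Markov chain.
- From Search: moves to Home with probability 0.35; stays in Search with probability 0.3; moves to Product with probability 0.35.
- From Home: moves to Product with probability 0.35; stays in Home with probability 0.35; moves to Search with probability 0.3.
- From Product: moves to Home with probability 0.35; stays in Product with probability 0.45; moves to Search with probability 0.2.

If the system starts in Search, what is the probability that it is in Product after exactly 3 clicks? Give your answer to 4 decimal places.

Propagate the distribution vector 3 clicks from Search.
After 0 clicks: (1.0000, 0.0000, 0.0000)
After 1 click: (0.3000, 0.3500, 0.3500)
After 2 clicks: (0.2650, 0.3500, 0.3850)
After 3 clicks: (0.2615, 0.3500, 0.3885)
P(in Product after 3 clicks) = 0.3885

0.3885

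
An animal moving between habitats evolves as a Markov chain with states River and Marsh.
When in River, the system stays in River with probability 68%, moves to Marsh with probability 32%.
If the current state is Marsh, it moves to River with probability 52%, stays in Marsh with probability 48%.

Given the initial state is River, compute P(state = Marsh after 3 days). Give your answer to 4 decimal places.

Propagate the distribution vector 3 days from River.
After 0 days: (1.0000, 0.0000)
After 1 day: (0.6800, 0.3200)
After 2 days: (0.6288, 0.3712)
After 3 days: (0.6206, 0.3794)
P(in Marsh after 3 days) = 0.3794

0.3794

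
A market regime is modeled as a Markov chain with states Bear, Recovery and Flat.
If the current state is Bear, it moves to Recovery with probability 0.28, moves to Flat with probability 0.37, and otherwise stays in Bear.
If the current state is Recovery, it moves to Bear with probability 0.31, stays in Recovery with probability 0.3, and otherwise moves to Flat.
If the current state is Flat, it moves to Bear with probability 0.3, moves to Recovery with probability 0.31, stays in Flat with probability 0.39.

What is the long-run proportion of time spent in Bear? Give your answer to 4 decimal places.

Let the stationary distribution be π with π = πP and π_1 + π_2 + π_3 = 1.
π_1 = 0.35·π_1 + 0.31·π_2 + 0.3·π_3
π_2 = 0.28·π_1 + 0.3·π_2 + 0.31·π_3
Solving with the normalization constraint gives π = (0.3189, 0.2975, 0.3836).
So the stationary probability of Bear is 0.3189.

0.3189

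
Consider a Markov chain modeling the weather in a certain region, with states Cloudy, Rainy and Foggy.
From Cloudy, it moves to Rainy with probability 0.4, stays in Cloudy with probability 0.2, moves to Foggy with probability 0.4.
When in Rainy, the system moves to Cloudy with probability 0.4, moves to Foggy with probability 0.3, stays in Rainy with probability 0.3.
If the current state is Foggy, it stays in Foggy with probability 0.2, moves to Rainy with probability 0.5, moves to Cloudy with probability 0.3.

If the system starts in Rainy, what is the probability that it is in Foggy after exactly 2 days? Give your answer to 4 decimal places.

Sum over the intermediate state after 1 day:
P = P(Rainy→Cloudy)·P(Cloudy→Foggy) + P(Rainy→Rainy)·P(Rainy→Foggy) + P(Rainy→Foggy)·P(Foggy→Foggy)
  = 0.4×0.4 + 0.3×0.3 + 0.3×0.2
  = 0.1600 + 0.0900 + 0.0600 = 0.3100

0.3100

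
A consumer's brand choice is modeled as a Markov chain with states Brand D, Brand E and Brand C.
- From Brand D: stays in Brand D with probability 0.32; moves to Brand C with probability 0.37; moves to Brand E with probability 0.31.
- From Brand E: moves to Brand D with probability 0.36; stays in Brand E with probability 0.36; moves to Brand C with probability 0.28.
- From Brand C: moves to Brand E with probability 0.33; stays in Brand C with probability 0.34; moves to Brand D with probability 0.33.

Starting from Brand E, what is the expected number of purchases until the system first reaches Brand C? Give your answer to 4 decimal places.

Let t(s) be the expected number of purchases to first reach Brand C from state s, with t(Brand C) = 0. Conditioning on the first purchase:
t(Brand D) = 1 + 0.32·t(Brand D) + 0.31·t(Brand E)
t(Brand E) = 1 + 0.36·t(Brand D) + 0.36·t(Brand E)
Solving: t(Brand D) = 2.9357, t(Brand E) = 3.2138.
Expected purchases from Brand E to Brand C: 3.2138.

3.2138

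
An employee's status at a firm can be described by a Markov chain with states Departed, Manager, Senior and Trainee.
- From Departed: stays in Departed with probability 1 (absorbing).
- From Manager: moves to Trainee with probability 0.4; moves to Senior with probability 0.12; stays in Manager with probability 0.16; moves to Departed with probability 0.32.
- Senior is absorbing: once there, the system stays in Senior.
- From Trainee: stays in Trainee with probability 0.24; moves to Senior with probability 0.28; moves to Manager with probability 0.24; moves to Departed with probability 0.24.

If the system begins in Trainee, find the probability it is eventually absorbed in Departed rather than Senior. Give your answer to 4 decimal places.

0.5133

Let h(s) be the probability of absorption at Departed starting from transient state s. Then h(Departed) = 1 and h(Senior) = 0. By first-step analysis:
h(Manager) = 0.32·1 + 0.16·h(Manager) + 0.12·0 + 0.4·h(Trainee)
h(Trainee) = 0.24·1 + 0.24·h(Manager) + 0.28·0 + 0.24·h(Trainee)
Solving: h(Manager) = 0.6254, h(Trainee) = 0.5133.
Starting from Trainee, the probability is 0.5133.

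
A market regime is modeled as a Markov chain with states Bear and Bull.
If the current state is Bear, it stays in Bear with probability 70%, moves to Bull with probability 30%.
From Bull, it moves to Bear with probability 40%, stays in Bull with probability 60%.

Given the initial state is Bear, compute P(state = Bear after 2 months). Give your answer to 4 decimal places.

Sum over the intermediate state after 1 month:
P = P(Bear→Bear)·P(Bear→Bear) + P(Bear→Bull)·P(Bull→Bear)
  = 0.7×0.7 + 0.3×0.4
  = 0.4900 + 0.1200 = 0.6100

0.6100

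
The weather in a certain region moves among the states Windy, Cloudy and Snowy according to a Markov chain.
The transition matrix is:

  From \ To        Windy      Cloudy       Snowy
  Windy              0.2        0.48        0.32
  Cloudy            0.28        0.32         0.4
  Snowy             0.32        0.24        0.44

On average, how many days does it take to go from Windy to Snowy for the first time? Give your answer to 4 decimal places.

Let t(s) be the expected number of days to first reach Snowy from state s, with t(Snowy) = 0. Conditioning on the first day:
t(Windy) = 1 + 0.2·t(Windy) + 0.48·t(Cloudy)
t(Cloudy) = 1 + 0.28·t(Windy) + 0.32·t(Cloudy)
Solving: t(Windy) = 2.8320, t(Cloudy) = 2.6367.
Expected days from Windy to Snowy: 2.8320.

2.8320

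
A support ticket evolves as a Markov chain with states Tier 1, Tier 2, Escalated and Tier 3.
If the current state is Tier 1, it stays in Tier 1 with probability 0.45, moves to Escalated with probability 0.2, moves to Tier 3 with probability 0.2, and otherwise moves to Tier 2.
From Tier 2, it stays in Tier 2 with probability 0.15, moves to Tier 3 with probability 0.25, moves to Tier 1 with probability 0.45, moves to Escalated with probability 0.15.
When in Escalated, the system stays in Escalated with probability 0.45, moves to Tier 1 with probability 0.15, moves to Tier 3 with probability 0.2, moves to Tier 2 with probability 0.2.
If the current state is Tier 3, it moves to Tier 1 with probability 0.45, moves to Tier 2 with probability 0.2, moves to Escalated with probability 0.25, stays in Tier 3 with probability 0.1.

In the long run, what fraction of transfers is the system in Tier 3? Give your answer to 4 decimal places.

Let the stationary distribution be π with π = πP and π_1 + π_2 + π_3 + π_4 = 1.
π_1 = 0.45·π_1 + 0.45·π_2 + 0.15·π_3 + 0.45·π_4
π_2 = 0.15·π_1 + 0.15·π_2 + 0.2·π_3 + 0.2·π_4
π_3 = 0.2·π_1 + 0.15·π_2 + 0.45·π_3 + 0.25·π_4
Solving with the normalization constraint gives π = (0.3697, 0.1729, 0.2678, 0.1897).
So the stationary probability of Tier 3 is 0.1897.

0.1897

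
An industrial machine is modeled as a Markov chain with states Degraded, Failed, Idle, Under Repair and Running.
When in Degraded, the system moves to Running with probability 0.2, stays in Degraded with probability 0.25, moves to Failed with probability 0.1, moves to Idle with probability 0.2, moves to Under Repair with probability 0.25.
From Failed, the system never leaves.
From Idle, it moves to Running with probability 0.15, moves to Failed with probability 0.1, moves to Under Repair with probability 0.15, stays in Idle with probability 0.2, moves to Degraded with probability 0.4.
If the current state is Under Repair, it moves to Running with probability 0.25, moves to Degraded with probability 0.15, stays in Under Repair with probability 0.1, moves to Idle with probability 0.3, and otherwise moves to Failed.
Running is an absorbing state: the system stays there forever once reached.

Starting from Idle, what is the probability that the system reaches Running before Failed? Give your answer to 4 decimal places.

Let h(s) be the probability of absorption at Running starting from transient state s. Then h(Running) = 1 and h(Failed) = 0. By first-step analysis:
h(Degraded) = 0.25·h(Degraded) + 0.1·0 + 0.2·h(Idle) + 0.25·h(Under Repair) + 0.2·1
h(Idle) = 0.4·h(Degraded) + 0.1·0 + 0.2·h(Idle) + 0.15·h(Under Repair) + 0.15·1
h(Under Repair) = 0.15·h(Degraded) + 0.2·0 + 0.3·h(Idle) + 0.1·h(Under Repair) + 0.25·1
Solving: h(Degraded) = 0.6241, h(Idle) = 0.6092, h(Under Repair) = 0.5849.
Starting from Idle, the probability is 0.6092.

0.6092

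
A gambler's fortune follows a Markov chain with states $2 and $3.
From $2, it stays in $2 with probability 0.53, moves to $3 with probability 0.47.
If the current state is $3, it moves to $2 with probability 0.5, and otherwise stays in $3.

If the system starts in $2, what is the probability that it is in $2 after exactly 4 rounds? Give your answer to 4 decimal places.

0.5155

Propagate the distribution vector 4 rounds from $2.
After 0 rounds: (1.0000, 0.0000)
After 1 round: (0.5300, 0.4700)
After 2 rounds: (0.5159, 0.4841)
After 3 rounds: (0.5155, 0.4845)
After 4 rounds: (0.5155, 0.4845)
P(in $2 after 4 rounds) = 0.5155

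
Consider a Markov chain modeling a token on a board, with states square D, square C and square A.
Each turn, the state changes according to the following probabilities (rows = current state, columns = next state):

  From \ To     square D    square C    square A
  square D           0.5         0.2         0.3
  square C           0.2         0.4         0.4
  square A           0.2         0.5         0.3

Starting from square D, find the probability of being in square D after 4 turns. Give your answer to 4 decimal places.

Propagate the distribution vector 4 turns from square D.
After 0 turns: (1.0000, 0.0000, 0.0000)
After 1 turn: (0.5000, 0.2000, 0.3000)
After 2 turns: (0.3500, 0.3300, 0.3200)
After 3 turns: (0.3050, 0.3620, 0.3330)
After 4 turns: (0.2915, 0.3723, 0.3362)
P(in square D after 4 turns) = 0.2915

0.2915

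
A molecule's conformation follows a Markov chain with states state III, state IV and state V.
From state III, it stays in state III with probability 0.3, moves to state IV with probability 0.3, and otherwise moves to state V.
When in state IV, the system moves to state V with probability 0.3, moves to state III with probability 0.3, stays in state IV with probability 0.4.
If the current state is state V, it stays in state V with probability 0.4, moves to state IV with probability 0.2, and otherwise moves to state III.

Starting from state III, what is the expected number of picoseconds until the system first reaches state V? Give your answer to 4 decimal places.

2.7273

Let t(s) be the expected number of picoseconds to first reach state V from state s, with t(state V) = 0. Conditioning on the first picosecond:
t(state III) = 1 + 0.3·t(state III) + 0.3·t(state IV)
t(state IV) = 1 + 0.3·t(state III) + 0.4·t(state IV)
Solving: t(state III) = 2.7273, t(state IV) = 3.0303.
Expected picoseconds from state III to state V: 2.7273.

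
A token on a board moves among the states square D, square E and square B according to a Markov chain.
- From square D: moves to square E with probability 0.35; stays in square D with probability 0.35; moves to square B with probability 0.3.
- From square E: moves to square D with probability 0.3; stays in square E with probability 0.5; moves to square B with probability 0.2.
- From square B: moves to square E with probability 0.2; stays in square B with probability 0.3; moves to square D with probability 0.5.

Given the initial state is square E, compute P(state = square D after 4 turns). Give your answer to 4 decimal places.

0.3705

Propagate the distribution vector 4 turns from square E.
After 0 turns: (0.0000, 1.0000, 0.0000)
After 1 turn: (0.3000, 0.5000, 0.2000)
After 2 turns: (0.3550, 0.3950, 0.2500)
After 3 turns: (0.3678, 0.3718, 0.2605)
After 4 turns: (0.3705, 0.3667, 0.2628)
P(in square D after 4 turns) = 0.3705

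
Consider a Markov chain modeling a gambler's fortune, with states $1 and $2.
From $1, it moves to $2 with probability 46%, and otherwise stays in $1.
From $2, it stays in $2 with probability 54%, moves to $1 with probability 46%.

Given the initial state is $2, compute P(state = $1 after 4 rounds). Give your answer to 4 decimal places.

0.5000

Propagate the distribution vector 4 rounds from $2.
After 0 rounds: (0.0000, 1.0000)
After 1 round: (0.4600, 0.5400)
After 2 rounds: (0.4968, 0.5032)
After 3 rounds: (0.4997, 0.5003)
After 4 rounds: (0.5000, 0.5000)
P(in $1 after 4 rounds) = 0.5000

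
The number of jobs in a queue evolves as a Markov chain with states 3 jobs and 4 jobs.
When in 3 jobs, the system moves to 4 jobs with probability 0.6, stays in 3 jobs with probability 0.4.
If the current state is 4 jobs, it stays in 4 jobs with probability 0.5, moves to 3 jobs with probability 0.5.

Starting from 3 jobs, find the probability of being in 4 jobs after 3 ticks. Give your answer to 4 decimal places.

Propagate the distribution vector 3 ticks from 3 jobs.
After 0 ticks: (1.0000, 0.0000)
After 1 tick: (0.4000, 0.6000)
After 2 ticks: (0.4600, 0.5400)
After 3 ticks: (0.4540, 0.5460)
P(in 4 jobs after 3 ticks) = 0.5460

0.5460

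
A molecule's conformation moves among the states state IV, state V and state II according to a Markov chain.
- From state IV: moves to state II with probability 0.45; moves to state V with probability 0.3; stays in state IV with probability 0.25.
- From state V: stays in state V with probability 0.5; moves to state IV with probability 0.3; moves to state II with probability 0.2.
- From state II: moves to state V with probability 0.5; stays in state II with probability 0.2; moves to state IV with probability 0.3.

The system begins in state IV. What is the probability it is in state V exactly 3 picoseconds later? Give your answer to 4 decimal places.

Propagate the distribution vector 3 picoseconds from state IV.
After 0 picoseconds: (1.0000, 0.0000, 0.0000)
After 1 picosecond: (0.2500, 0.3000, 0.4500)
After 2 picoseconds: (0.2875, 0.4500, 0.2625)
After 3 picoseconds: (0.2856, 0.4425, 0.2719)
P(in state V after 3 picoseconds) = 0.4425

0.4425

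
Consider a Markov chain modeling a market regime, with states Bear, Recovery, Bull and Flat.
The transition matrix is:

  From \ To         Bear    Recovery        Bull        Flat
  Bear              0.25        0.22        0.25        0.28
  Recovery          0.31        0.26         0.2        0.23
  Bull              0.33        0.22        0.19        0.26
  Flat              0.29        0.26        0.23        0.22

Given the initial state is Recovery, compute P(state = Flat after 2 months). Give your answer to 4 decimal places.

0.2492

Propagate the distribution vector 2 months from Recovery.
After 0 months: (0.0000, 1.0000, 0.0000, 0.0000)
After 1 month: (0.3100, 0.2600, 0.2000, 0.2300)
After 2 months: (0.2908, 0.2396, 0.2204, 0.2492)
P(in Flat after 2 months) = 0.2492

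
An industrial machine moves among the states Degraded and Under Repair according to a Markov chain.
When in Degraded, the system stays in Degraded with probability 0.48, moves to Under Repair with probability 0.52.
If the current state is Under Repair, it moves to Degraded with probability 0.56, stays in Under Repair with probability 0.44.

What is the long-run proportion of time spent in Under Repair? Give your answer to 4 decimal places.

Let the stationary distribution be π with π = πP and π_1 + π_2 = 1.
π_1 = 0.48·π_1 + 0.56·π_2
Solving with the normalization constraint gives π = (0.5185, 0.4815).
So the stationary probability of Under Repair is 0.4815.

0.4815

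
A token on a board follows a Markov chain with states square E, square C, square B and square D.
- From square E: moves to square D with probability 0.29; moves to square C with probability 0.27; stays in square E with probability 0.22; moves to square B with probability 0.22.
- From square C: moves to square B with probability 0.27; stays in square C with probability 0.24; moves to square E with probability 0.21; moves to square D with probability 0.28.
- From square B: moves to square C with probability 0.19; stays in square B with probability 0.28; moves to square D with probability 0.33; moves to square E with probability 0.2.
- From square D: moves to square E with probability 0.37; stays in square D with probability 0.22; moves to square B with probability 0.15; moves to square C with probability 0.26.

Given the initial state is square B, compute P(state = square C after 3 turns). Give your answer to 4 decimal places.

0.2422

Propagate the distribution vector 3 turns from square B.
After 0 turns: (0.0000, 0.0000, 1.0000, 0.0000)
After 1 turn: (0.2000, 0.1900, 0.2800, 0.3300)
After 2 turns: (0.2620, 0.2386, 0.2232, 0.2762)
After 3 turns: (0.2546, 0.2422, 0.2260, 0.2772)
P(in square C after 3 turns) = 0.2422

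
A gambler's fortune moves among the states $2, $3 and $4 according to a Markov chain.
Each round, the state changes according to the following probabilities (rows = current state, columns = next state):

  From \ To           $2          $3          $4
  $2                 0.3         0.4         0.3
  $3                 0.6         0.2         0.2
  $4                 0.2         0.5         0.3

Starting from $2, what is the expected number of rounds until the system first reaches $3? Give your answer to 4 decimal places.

2.3256

Let t(s) be the expected number of rounds to first reach $3 from state s, with t($3) = 0. Conditioning on the first round:
t($2) = 1 + 0.3·t($2) + 0.3·t($4)
t($4) = 1 + 0.2·t($2) + 0.3·t($4)
Solving: t($2) = 2.3256, t($4) = 2.0930.
Expected rounds from $2 to $3: 2.3256.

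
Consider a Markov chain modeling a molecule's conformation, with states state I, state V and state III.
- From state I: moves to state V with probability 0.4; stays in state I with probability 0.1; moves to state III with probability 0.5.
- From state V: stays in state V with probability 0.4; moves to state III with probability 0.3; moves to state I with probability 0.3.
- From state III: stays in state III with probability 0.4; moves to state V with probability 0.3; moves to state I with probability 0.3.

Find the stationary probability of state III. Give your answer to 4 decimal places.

Let the stationary distribution be π with π = πP and π_1 + π_2 + π_3 = 1.
π_1 = 0.1·π_1 + 0.3·π_2 + 0.3·π_3
π_2 = 0.4·π_1 + 0.4·π_2 + 0.3·π_3
Solving with the normalization constraint gives π = (0.2500, 0.3611, 0.3889).
So the stationary probability of state III is 0.3889.

0.3889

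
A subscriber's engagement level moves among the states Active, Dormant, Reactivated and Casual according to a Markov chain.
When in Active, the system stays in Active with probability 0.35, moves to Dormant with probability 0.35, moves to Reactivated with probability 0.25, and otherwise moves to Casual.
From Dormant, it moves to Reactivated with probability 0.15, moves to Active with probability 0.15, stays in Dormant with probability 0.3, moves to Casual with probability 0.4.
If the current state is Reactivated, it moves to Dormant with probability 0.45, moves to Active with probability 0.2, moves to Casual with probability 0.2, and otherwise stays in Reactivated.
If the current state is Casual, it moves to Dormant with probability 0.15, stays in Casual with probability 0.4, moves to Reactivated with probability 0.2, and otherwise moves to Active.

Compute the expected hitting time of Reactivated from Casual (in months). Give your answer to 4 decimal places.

4.9802

Let t(s) be the expected number of months to first reach Reactivated from state s, with t(Reactivated) = 0. Conditioning on the first month:
t(Active) = 1 + 0.35·t(Active) + 0.35·t(Dormant) + 0.05·t(Casual)
t(Dormant) = 1 + 0.15·t(Active) + 0.3·t(Dormant) + 0.4·t(Casual)
t(Casual) = 1 + 0.25·t(Active) + 0.15·t(Dormant) + 0.4·t(Casual)
Solving: t(Active) = 4.7740, t(Dormant) = 5.2974, t(Casual) = 4.9802.
Expected months from Casual to Reactivated: 4.9802.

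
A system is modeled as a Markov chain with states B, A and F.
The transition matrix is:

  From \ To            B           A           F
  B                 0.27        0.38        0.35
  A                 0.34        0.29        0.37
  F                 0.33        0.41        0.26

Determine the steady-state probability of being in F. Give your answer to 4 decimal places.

Let the stationary distribution be π with π = πP and π_1 + π_2 + π_3 = 1.
π_1 = 0.27·π_1 + 0.34·π_2 + 0.33·π_3
π_2 = 0.38·π_1 + 0.29·π_2 + 0.41·π_3
Solving with the normalization constraint gives π = (0.3147, 0.3576, 0.3277).
So the stationary probability of F is 0.3277.

0.3277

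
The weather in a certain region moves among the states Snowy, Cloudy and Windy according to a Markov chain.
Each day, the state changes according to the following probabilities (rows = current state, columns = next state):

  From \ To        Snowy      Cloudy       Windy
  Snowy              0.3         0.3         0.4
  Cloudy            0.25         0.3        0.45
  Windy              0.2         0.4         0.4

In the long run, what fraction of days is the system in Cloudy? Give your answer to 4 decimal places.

0.3417

Let the stationary distribution be π with π = πP and π_1 + π_2 + π_3 = 1.
π_1 = 0.3·π_1 + 0.25·π_2 + 0.2·π_3
π_2 = 0.3·π_1 + 0.3·π_2 + 0.4·π_3
Solving with the normalization constraint gives π = (0.2412, 0.3417, 0.4171).
So the stationary probability of Cloudy is 0.3417.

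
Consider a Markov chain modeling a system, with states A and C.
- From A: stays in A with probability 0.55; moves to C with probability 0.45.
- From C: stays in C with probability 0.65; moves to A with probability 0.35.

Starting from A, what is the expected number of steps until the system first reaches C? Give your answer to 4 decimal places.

Let t(s) be the expected number of steps to first reach C from state s, with t(C) = 0. Conditioning on the first step:
t(A) = 1 + 0.55·t(A)
Solving: t(A) = 2.2222.
Expected steps from A to C: 2.2222.

2.2222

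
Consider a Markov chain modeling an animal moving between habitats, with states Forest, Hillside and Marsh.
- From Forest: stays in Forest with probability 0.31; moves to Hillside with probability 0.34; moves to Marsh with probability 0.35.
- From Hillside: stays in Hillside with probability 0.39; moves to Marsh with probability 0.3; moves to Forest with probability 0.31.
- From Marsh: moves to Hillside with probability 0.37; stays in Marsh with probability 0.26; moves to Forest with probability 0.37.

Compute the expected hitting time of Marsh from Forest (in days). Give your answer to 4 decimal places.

3.0111

Let t(s) be the expected number of days to first reach Marsh from state s, with t(Marsh) = 0. Conditioning on the first day:
t(Forest) = 1 + 0.31·t(Forest) + 0.34·t(Hillside)
t(Hillside) = 1 + 0.31·t(Forest) + 0.39·t(Hillside)
Solving: t(Forest) = 3.0111, t(Hillside) = 3.1696.
Expected days from Forest to Marsh: 3.0111.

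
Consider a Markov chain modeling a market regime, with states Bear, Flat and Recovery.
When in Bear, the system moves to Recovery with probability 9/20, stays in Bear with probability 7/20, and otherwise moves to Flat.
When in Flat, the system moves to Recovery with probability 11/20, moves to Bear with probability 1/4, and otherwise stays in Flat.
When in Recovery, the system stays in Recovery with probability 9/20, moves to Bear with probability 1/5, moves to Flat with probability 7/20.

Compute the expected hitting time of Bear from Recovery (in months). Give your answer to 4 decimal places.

Let t(s) be the expected number of months to first reach Bear from state s, with t(Bear) = 0. Conditioning on the first month:
t(Flat) = 1 + 0.2·t(Flat) + 0.55·t(Recovery)
t(Recovery) = 1 + 0.35·t(Flat) + 0.45·t(Recovery)
Solving: t(Flat) = 4.4444, t(Recovery) = 4.6465.
Expected months from Recovery to Bear: 4.6465.

4.6465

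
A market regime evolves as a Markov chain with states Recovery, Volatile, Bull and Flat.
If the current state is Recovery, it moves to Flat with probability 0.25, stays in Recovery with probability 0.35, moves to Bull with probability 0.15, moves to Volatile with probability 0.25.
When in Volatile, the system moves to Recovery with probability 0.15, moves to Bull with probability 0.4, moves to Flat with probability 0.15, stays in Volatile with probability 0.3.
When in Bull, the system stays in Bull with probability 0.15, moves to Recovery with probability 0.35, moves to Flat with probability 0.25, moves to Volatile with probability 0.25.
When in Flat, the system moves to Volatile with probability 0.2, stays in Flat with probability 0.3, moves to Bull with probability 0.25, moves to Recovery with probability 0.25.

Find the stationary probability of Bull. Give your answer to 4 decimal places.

0.2364

Let the stationary distribution be π with π = πP and π_1 + π_2 + π_3 + π_4 = 1.
π_1 = 0.35·π_1 + 0.15·π_2 + 0.35·π_3 + 0.25·π_4
π_2 = 0.25·π_1 + 0.3·π_2 + 0.25·π_3 + 0.2·π_4
π_3 = 0.15·π_1 + 0.4·π_2 + 0.15·π_3 + 0.25·π_4
Solving with the normalization constraint gives π = (0.2762, 0.2507, 0.2364, 0.2368).
So the stationary probability of Bull is 0.2364.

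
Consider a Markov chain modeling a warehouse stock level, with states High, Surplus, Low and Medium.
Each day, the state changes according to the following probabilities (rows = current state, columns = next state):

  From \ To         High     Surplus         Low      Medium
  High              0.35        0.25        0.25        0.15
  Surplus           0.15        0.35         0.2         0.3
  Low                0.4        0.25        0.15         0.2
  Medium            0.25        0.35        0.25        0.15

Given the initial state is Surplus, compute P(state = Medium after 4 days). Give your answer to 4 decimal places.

0.2061

Propagate the distribution vector 4 days from Surplus.
After 0 days: (0.0000, 1.0000, 0.0000, 0.0000)
After 1 day: (0.1500, 0.3500, 0.2000, 0.3000)
After 2 days: (0.2600, 0.3150, 0.2125, 0.2125)
After 3 days: (0.2764, 0.3028, 0.2130, 0.2079)
After 4 days: (0.2793, 0.3011, 0.2136, 0.2061)
P(in Medium after 4 days) = 0.2061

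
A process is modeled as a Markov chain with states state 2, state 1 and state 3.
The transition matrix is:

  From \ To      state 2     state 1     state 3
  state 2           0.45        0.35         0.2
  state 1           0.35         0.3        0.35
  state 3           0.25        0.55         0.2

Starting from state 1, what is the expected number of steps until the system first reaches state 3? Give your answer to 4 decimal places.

Let t(s) be the expected number of steps to first reach state 3 from state s, with t(state 3) = 0. Conditioning on the first step:
t(state 2) = 1 + 0.45·t(state 2) + 0.35·t(state 1)
t(state 1) = 1 + 0.35·t(state 2) + 0.3·t(state 1)
Solving: t(state 2) = 4.0000, t(state 1) = 3.4286.
Expected steps from state 1 to state 3: 3.4286.

3.4286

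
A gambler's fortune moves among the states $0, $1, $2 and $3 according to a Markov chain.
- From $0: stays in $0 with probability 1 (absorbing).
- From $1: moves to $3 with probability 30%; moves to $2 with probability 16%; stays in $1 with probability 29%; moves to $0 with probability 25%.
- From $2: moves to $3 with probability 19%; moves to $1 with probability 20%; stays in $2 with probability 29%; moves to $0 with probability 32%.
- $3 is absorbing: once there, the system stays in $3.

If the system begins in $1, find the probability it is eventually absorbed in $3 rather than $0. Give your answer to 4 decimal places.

Let h(s) be the probability of absorption at $3 starting from transient state s. Then h($3) = 1 and h($0) = 0. By first-step analysis:
h($1) = 0.25·0 + 0.29·h($1) + 0.16·h($2) + 0.3·1
h($2) = 0.32·0 + 0.2·h($1) + 0.29·h($2) + 0.19·1
Solving: h($1) = 0.5156, h($2) = 0.4128.
Starting from $1, the probability is 0.5156.

0.5156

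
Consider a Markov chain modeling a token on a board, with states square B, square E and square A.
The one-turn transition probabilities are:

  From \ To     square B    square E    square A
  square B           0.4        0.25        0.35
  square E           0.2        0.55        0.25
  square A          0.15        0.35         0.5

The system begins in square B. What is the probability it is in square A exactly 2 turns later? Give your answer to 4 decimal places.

Sum over the intermediate state after 1 turn:
P = P(square B→square B)·P(square B→square A) + P(square B→square E)·P(square E→square A) + P(square B→square A)·P(square A→square A)
  = 0.4×0.35 + 0.25×0.25 + 0.35×0.5
  = 0.1400 + 0.0625 + 0.1750 = 0.3775

0.3775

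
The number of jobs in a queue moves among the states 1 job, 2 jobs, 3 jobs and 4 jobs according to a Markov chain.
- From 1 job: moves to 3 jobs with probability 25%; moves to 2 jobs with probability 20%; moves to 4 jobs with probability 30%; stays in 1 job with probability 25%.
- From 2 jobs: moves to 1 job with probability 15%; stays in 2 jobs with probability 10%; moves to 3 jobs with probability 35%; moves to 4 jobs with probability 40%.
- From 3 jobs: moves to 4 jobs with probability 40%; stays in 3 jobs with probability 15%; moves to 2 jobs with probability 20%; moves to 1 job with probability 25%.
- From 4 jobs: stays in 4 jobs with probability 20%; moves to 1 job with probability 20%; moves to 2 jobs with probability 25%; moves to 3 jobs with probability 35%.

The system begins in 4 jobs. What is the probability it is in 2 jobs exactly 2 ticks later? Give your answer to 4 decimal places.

0.1850

Propagate the distribution vector 2 ticks from 4 jobs.
After 0 ticks: (0.0000, 0.0000, 0.0000, 1.0000)
After 1 tick: (0.2000, 0.2500, 0.3500, 0.2000)
After 2 ticks: (0.2150, 0.1850, 0.2600, 0.3400)
P(in 2 jobs after 2 ticks) = 0.1850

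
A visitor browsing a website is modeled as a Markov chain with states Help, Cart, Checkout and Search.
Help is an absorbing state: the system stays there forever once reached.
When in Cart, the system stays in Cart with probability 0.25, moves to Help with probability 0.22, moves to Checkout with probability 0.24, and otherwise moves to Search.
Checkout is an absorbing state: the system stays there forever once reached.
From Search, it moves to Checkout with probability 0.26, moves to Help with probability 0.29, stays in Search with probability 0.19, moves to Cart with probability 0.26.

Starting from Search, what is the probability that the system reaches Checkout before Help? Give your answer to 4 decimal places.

0.4837

Let h(s) be the probability of absorption at Checkout starting from transient state s. Then h(Checkout) = 1 and h(Help) = 0. By first-step analysis:
h(Cart) = 0.22·0 + 0.25·h(Cart) + 0.24·1 + 0.29·h(Search)
h(Search) = 0.29·0 + 0.26·h(Cart) + 0.26·1 + 0.19·h(Search)
Solving: h(Cart) = 0.5070, h(Search) = 0.4837.
Starting from Search, the probability is 0.4837.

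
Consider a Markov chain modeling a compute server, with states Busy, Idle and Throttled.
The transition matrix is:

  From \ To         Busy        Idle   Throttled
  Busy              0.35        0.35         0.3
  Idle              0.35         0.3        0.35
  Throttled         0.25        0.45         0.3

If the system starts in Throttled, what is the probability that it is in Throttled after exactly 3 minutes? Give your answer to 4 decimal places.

Propagate the distribution vector 3 minutes from Throttled.
After 0 minutes: (0.0000, 0.0000, 1.0000)
After 1 minute: (0.2500, 0.4500, 0.3000)
After 2 minutes: (0.3200, 0.3575, 0.3225)
After 3 minutes: (0.3178, 0.3644, 0.3179)
P(in Throttled after 3 minutes) = 0.3179

0.3179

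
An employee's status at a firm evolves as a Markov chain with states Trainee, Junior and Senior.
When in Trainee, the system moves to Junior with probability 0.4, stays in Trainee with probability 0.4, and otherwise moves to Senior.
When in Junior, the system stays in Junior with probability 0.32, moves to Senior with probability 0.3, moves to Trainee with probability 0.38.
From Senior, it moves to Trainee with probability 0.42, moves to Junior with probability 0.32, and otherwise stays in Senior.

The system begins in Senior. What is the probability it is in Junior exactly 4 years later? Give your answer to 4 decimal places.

Propagate the distribution vector 4 years from Senior.
After 0 years: (0.0000, 0.0000, 1.0000)
After 1 year: (0.4200, 0.3200, 0.2600)
After 2 years: (0.3988, 0.3536, 0.2476)
After 3 years: (0.3979, 0.3519, 0.2502)
After 4 years: (0.3980, 0.3518, 0.2502)
P(in Junior after 4 years) = 0.3518

0.3518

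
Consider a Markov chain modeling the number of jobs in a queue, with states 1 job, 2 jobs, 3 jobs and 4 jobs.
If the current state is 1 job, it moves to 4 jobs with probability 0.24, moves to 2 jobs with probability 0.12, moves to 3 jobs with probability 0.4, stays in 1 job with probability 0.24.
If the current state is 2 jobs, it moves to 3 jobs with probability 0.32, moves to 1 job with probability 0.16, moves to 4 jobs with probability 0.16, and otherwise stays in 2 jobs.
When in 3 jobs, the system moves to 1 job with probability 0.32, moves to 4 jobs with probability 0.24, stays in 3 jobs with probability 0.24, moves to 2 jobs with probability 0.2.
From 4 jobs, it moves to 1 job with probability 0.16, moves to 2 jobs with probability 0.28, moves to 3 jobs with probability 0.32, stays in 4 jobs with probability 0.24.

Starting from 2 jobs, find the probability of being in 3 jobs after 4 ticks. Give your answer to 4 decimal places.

0.3131

Propagate the distribution vector 4 ticks from 2 jobs.
After 0 ticks: (0.0000, 1.0000, 0.0000, 0.0000)
After 1 tick: (0.1600, 0.3600, 0.3200, 0.1600)
After 2 ticks: (0.2240, 0.2576, 0.3072, 0.2112)
After 3 ticks: (0.2271, 0.2402, 0.3133, 0.2194)
After 4 ticks: (0.2283, 0.2378, 0.3131, 0.2208)
P(in 3 jobs after 4 ticks) = 0.3131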